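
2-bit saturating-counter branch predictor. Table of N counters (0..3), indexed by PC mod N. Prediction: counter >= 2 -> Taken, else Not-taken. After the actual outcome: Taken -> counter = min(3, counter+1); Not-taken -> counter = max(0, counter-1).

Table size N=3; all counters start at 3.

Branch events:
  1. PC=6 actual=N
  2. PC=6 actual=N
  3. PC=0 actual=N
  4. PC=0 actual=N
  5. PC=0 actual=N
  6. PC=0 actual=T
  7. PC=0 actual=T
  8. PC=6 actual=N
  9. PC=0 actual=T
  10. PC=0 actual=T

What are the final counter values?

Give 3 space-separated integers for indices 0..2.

Ev 1: PC=6 idx=0 pred=T actual=N -> ctr[0]=2
Ev 2: PC=6 idx=0 pred=T actual=N -> ctr[0]=1
Ev 3: PC=0 idx=0 pred=N actual=N -> ctr[0]=0
Ev 4: PC=0 idx=0 pred=N actual=N -> ctr[0]=0
Ev 5: PC=0 idx=0 pred=N actual=N -> ctr[0]=0
Ev 6: PC=0 idx=0 pred=N actual=T -> ctr[0]=1
Ev 7: PC=0 idx=0 pred=N actual=T -> ctr[0]=2
Ev 8: PC=6 idx=0 pred=T actual=N -> ctr[0]=1
Ev 9: PC=0 idx=0 pred=N actual=T -> ctr[0]=2
Ev 10: PC=0 idx=0 pred=T actual=T -> ctr[0]=3

Answer: 3 3 3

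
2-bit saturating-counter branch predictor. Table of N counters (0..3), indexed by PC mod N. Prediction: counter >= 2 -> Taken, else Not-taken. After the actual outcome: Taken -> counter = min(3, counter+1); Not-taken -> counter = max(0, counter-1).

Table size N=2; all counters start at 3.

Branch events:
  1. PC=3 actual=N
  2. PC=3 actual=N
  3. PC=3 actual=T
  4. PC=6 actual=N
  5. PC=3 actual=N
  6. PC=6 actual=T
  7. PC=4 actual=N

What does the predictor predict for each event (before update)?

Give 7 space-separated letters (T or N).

Answer: T T N T T T T

Derivation:
Ev 1: PC=3 idx=1 pred=T actual=N -> ctr[1]=2
Ev 2: PC=3 idx=1 pred=T actual=N -> ctr[1]=1
Ev 3: PC=3 idx=1 pred=N actual=T -> ctr[1]=2
Ev 4: PC=6 idx=0 pred=T actual=N -> ctr[0]=2
Ev 5: PC=3 idx=1 pred=T actual=N -> ctr[1]=1
Ev 6: PC=6 idx=0 pred=T actual=T -> ctr[0]=3
Ev 7: PC=4 idx=0 pred=T actual=N -> ctr[0]=2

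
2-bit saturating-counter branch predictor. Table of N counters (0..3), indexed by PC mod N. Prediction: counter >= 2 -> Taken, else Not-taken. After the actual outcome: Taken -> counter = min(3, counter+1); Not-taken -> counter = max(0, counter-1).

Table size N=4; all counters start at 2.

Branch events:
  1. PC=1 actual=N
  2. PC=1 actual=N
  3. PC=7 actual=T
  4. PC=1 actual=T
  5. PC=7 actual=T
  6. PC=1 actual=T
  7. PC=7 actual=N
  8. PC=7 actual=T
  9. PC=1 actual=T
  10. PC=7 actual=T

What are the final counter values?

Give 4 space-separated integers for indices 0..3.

Answer: 2 3 2 3

Derivation:
Ev 1: PC=1 idx=1 pred=T actual=N -> ctr[1]=1
Ev 2: PC=1 idx=1 pred=N actual=N -> ctr[1]=0
Ev 3: PC=7 idx=3 pred=T actual=T -> ctr[3]=3
Ev 4: PC=1 idx=1 pred=N actual=T -> ctr[1]=1
Ev 5: PC=7 idx=3 pred=T actual=T -> ctr[3]=3
Ev 6: PC=1 idx=1 pred=N actual=T -> ctr[1]=2
Ev 7: PC=7 idx=3 pred=T actual=N -> ctr[3]=2
Ev 8: PC=7 idx=3 pred=T actual=T -> ctr[3]=3
Ev 9: PC=1 idx=1 pred=T actual=T -> ctr[1]=3
Ev 10: PC=7 idx=3 pred=T actual=T -> ctr[3]=3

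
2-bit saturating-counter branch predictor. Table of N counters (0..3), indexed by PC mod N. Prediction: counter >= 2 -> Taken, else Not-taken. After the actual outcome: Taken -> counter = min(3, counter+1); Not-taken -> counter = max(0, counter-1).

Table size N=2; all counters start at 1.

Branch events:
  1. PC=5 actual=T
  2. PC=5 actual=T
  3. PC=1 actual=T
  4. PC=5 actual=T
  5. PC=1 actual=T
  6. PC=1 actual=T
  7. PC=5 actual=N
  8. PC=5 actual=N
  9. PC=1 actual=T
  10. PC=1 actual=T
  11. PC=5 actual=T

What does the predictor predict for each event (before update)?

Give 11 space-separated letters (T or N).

Ev 1: PC=5 idx=1 pred=N actual=T -> ctr[1]=2
Ev 2: PC=5 idx=1 pred=T actual=T -> ctr[1]=3
Ev 3: PC=1 idx=1 pred=T actual=T -> ctr[1]=3
Ev 4: PC=5 idx=1 pred=T actual=T -> ctr[1]=3
Ev 5: PC=1 idx=1 pred=T actual=T -> ctr[1]=3
Ev 6: PC=1 idx=1 pred=T actual=T -> ctr[1]=3
Ev 7: PC=5 idx=1 pred=T actual=N -> ctr[1]=2
Ev 8: PC=5 idx=1 pred=T actual=N -> ctr[1]=1
Ev 9: PC=1 idx=1 pred=N actual=T -> ctr[1]=2
Ev 10: PC=1 idx=1 pred=T actual=T -> ctr[1]=3
Ev 11: PC=5 idx=1 pred=T actual=T -> ctr[1]=3

Answer: N T T T T T T T N T T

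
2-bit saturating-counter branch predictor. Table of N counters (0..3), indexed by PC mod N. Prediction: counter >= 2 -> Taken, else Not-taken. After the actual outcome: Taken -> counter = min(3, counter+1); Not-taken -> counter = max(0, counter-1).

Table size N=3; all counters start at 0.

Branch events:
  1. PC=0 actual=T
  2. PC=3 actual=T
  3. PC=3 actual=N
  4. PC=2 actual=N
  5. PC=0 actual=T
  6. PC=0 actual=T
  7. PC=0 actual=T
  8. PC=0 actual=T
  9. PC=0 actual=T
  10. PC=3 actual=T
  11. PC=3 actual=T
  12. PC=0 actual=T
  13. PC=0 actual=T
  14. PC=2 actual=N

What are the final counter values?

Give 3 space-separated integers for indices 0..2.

Answer: 3 0 0

Derivation:
Ev 1: PC=0 idx=0 pred=N actual=T -> ctr[0]=1
Ev 2: PC=3 idx=0 pred=N actual=T -> ctr[0]=2
Ev 3: PC=3 idx=0 pred=T actual=N -> ctr[0]=1
Ev 4: PC=2 idx=2 pred=N actual=N -> ctr[2]=0
Ev 5: PC=0 idx=0 pred=N actual=T -> ctr[0]=2
Ev 6: PC=0 idx=0 pred=T actual=T -> ctr[0]=3
Ev 7: PC=0 idx=0 pred=T actual=T -> ctr[0]=3
Ev 8: PC=0 idx=0 pred=T actual=T -> ctr[0]=3
Ev 9: PC=0 idx=0 pred=T actual=T -> ctr[0]=3
Ev 10: PC=3 idx=0 pred=T actual=T -> ctr[0]=3
Ev 11: PC=3 idx=0 pred=T actual=T -> ctr[0]=3
Ev 12: PC=0 idx=0 pred=T actual=T -> ctr[0]=3
Ev 13: PC=0 idx=0 pred=T actual=T -> ctr[0]=3
Ev 14: PC=2 idx=2 pred=N actual=N -> ctr[2]=0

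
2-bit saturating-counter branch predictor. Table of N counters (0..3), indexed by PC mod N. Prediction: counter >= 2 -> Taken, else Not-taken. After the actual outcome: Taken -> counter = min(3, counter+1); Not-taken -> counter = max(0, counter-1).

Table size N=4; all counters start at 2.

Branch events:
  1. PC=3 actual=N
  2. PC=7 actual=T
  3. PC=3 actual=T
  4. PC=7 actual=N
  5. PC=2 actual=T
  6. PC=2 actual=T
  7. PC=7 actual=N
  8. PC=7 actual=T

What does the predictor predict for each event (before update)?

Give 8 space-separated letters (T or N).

Answer: T N T T T T T N

Derivation:
Ev 1: PC=3 idx=3 pred=T actual=N -> ctr[3]=1
Ev 2: PC=7 idx=3 pred=N actual=T -> ctr[3]=2
Ev 3: PC=3 idx=3 pred=T actual=T -> ctr[3]=3
Ev 4: PC=7 idx=3 pred=T actual=N -> ctr[3]=2
Ev 5: PC=2 idx=2 pred=T actual=T -> ctr[2]=3
Ev 6: PC=2 idx=2 pred=T actual=T -> ctr[2]=3
Ev 7: PC=7 idx=3 pred=T actual=N -> ctr[3]=1
Ev 8: PC=7 idx=3 pred=N actual=T -> ctr[3]=2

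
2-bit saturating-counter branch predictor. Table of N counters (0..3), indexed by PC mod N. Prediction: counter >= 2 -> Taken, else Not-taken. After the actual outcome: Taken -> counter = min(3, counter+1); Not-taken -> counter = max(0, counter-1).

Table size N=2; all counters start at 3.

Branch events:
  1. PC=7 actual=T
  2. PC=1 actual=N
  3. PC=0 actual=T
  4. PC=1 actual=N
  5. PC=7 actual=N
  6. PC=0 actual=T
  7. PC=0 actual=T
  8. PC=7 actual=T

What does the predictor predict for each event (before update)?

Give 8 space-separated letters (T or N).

Ev 1: PC=7 idx=1 pred=T actual=T -> ctr[1]=3
Ev 2: PC=1 idx=1 pred=T actual=N -> ctr[1]=2
Ev 3: PC=0 idx=0 pred=T actual=T -> ctr[0]=3
Ev 4: PC=1 idx=1 pred=T actual=N -> ctr[1]=1
Ev 5: PC=7 idx=1 pred=N actual=N -> ctr[1]=0
Ev 6: PC=0 idx=0 pred=T actual=T -> ctr[0]=3
Ev 7: PC=0 idx=0 pred=T actual=T -> ctr[0]=3
Ev 8: PC=7 idx=1 pred=N actual=T -> ctr[1]=1

Answer: T T T T N T T N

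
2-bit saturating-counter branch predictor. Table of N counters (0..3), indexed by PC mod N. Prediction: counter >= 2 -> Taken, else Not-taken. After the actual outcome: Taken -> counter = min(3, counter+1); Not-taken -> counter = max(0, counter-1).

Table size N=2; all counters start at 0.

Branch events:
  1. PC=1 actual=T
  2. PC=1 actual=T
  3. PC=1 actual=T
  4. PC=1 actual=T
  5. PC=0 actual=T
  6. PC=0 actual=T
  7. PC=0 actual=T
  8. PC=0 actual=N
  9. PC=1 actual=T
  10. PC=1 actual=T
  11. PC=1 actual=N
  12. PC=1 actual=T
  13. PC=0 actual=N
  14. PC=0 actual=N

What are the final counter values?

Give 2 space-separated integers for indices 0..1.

Answer: 0 3

Derivation:
Ev 1: PC=1 idx=1 pred=N actual=T -> ctr[1]=1
Ev 2: PC=1 idx=1 pred=N actual=T -> ctr[1]=2
Ev 3: PC=1 idx=1 pred=T actual=T -> ctr[1]=3
Ev 4: PC=1 idx=1 pred=T actual=T -> ctr[1]=3
Ev 5: PC=0 idx=0 pred=N actual=T -> ctr[0]=1
Ev 6: PC=0 idx=0 pred=N actual=T -> ctr[0]=2
Ev 7: PC=0 idx=0 pred=T actual=T -> ctr[0]=3
Ev 8: PC=0 idx=0 pred=T actual=N -> ctr[0]=2
Ev 9: PC=1 idx=1 pred=T actual=T -> ctr[1]=3
Ev 10: PC=1 idx=1 pred=T actual=T -> ctr[1]=3
Ev 11: PC=1 idx=1 pred=T actual=N -> ctr[1]=2
Ev 12: PC=1 idx=1 pred=T actual=T -> ctr[1]=3
Ev 13: PC=0 idx=0 pred=T actual=N -> ctr[0]=1
Ev 14: PC=0 idx=0 pred=N actual=N -> ctr[0]=0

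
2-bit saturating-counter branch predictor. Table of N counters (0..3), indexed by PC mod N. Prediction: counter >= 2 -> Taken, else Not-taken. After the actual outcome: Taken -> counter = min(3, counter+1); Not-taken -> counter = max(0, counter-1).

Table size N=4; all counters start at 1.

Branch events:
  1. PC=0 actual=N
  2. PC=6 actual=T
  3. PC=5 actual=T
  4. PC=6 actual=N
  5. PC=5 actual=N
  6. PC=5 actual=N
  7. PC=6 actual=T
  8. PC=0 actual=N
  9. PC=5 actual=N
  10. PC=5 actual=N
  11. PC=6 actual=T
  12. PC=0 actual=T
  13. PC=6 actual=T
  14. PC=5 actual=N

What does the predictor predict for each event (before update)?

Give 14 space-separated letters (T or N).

Answer: N N N T T N N N N N T N T N

Derivation:
Ev 1: PC=0 idx=0 pred=N actual=N -> ctr[0]=0
Ev 2: PC=6 idx=2 pred=N actual=T -> ctr[2]=2
Ev 3: PC=5 idx=1 pred=N actual=T -> ctr[1]=2
Ev 4: PC=6 idx=2 pred=T actual=N -> ctr[2]=1
Ev 5: PC=5 idx=1 pred=T actual=N -> ctr[1]=1
Ev 6: PC=5 idx=1 pred=N actual=N -> ctr[1]=0
Ev 7: PC=6 idx=2 pred=N actual=T -> ctr[2]=2
Ev 8: PC=0 idx=0 pred=N actual=N -> ctr[0]=0
Ev 9: PC=5 idx=1 pred=N actual=N -> ctr[1]=0
Ev 10: PC=5 idx=1 pred=N actual=N -> ctr[1]=0
Ev 11: PC=6 idx=2 pred=T actual=T -> ctr[2]=3
Ev 12: PC=0 idx=0 pred=N actual=T -> ctr[0]=1
Ev 13: PC=6 idx=2 pred=T actual=T -> ctr[2]=3
Ev 14: PC=5 idx=1 pred=N actual=N -> ctr[1]=0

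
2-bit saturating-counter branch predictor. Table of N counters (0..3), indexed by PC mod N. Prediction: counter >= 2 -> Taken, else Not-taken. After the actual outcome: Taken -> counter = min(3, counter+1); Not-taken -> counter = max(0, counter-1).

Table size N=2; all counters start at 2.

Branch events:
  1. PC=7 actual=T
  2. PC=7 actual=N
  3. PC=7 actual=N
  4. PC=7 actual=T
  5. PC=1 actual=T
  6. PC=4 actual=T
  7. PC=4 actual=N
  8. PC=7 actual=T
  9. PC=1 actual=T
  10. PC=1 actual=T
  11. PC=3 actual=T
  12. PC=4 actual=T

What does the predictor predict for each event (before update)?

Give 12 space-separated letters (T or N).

Ev 1: PC=7 idx=1 pred=T actual=T -> ctr[1]=3
Ev 2: PC=7 idx=1 pred=T actual=N -> ctr[1]=2
Ev 3: PC=7 idx=1 pred=T actual=N -> ctr[1]=1
Ev 4: PC=7 idx=1 pred=N actual=T -> ctr[1]=2
Ev 5: PC=1 idx=1 pred=T actual=T -> ctr[1]=3
Ev 6: PC=4 idx=0 pred=T actual=T -> ctr[0]=3
Ev 7: PC=4 idx=0 pred=T actual=N -> ctr[0]=2
Ev 8: PC=7 idx=1 pred=T actual=T -> ctr[1]=3
Ev 9: PC=1 idx=1 pred=T actual=T -> ctr[1]=3
Ev 10: PC=1 idx=1 pred=T actual=T -> ctr[1]=3
Ev 11: PC=3 idx=1 pred=T actual=T -> ctr[1]=3
Ev 12: PC=4 idx=0 pred=T actual=T -> ctr[0]=3

Answer: T T T N T T T T T T T T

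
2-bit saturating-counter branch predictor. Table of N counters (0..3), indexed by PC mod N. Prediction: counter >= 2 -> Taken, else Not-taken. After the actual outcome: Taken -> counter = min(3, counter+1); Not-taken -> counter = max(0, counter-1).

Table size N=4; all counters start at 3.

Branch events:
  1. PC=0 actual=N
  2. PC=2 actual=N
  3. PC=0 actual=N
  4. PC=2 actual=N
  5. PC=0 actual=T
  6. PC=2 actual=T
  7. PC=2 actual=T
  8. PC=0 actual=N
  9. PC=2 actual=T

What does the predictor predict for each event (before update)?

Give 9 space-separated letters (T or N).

Answer: T T T T N N T T T

Derivation:
Ev 1: PC=0 idx=0 pred=T actual=N -> ctr[0]=2
Ev 2: PC=2 idx=2 pred=T actual=N -> ctr[2]=2
Ev 3: PC=0 idx=0 pred=T actual=N -> ctr[0]=1
Ev 4: PC=2 idx=2 pred=T actual=N -> ctr[2]=1
Ev 5: PC=0 idx=0 pred=N actual=T -> ctr[0]=2
Ev 6: PC=2 idx=2 pred=N actual=T -> ctr[2]=2
Ev 7: PC=2 idx=2 pred=T actual=T -> ctr[2]=3
Ev 8: PC=0 idx=0 pred=T actual=N -> ctr[0]=1
Ev 9: PC=2 idx=2 pred=T actual=T -> ctr[2]=3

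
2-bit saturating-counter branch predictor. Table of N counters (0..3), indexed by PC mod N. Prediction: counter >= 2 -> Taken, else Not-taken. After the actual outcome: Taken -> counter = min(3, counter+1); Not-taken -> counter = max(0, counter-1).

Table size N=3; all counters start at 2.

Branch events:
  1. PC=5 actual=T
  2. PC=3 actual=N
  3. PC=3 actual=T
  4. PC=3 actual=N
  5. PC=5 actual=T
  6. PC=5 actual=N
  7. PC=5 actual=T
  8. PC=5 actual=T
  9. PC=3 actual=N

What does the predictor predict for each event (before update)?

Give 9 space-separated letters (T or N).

Ev 1: PC=5 idx=2 pred=T actual=T -> ctr[2]=3
Ev 2: PC=3 idx=0 pred=T actual=N -> ctr[0]=1
Ev 3: PC=3 idx=0 pred=N actual=T -> ctr[0]=2
Ev 4: PC=3 idx=0 pred=T actual=N -> ctr[0]=1
Ev 5: PC=5 idx=2 pred=T actual=T -> ctr[2]=3
Ev 6: PC=5 idx=2 pred=T actual=N -> ctr[2]=2
Ev 7: PC=5 idx=2 pred=T actual=T -> ctr[2]=3
Ev 8: PC=5 idx=2 pred=T actual=T -> ctr[2]=3
Ev 9: PC=3 idx=0 pred=N actual=N -> ctr[0]=0

Answer: T T N T T T T T N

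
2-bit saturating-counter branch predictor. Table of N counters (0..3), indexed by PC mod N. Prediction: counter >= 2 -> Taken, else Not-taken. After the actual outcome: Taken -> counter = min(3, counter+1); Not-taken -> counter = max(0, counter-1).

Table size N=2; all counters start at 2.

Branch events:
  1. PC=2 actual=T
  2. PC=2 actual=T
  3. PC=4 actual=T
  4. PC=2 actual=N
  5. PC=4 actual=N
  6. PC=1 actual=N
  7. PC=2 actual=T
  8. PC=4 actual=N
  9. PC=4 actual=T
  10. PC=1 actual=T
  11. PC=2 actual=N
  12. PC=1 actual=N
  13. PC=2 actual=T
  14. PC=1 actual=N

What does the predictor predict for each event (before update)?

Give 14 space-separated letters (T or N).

Ev 1: PC=2 idx=0 pred=T actual=T -> ctr[0]=3
Ev 2: PC=2 idx=0 pred=T actual=T -> ctr[0]=3
Ev 3: PC=4 idx=0 pred=T actual=T -> ctr[0]=3
Ev 4: PC=2 idx=0 pred=T actual=N -> ctr[0]=2
Ev 5: PC=4 idx=0 pred=T actual=N -> ctr[0]=1
Ev 6: PC=1 idx=1 pred=T actual=N -> ctr[1]=1
Ev 7: PC=2 idx=0 pred=N actual=T -> ctr[0]=2
Ev 8: PC=4 idx=0 pred=T actual=N -> ctr[0]=1
Ev 9: PC=4 idx=0 pred=N actual=T -> ctr[0]=2
Ev 10: PC=1 idx=1 pred=N actual=T -> ctr[1]=2
Ev 11: PC=2 idx=0 pred=T actual=N -> ctr[0]=1
Ev 12: PC=1 idx=1 pred=T actual=N -> ctr[1]=1
Ev 13: PC=2 idx=0 pred=N actual=T -> ctr[0]=2
Ev 14: PC=1 idx=1 pred=N actual=N -> ctr[1]=0

Answer: T T T T T T N T N N T T N N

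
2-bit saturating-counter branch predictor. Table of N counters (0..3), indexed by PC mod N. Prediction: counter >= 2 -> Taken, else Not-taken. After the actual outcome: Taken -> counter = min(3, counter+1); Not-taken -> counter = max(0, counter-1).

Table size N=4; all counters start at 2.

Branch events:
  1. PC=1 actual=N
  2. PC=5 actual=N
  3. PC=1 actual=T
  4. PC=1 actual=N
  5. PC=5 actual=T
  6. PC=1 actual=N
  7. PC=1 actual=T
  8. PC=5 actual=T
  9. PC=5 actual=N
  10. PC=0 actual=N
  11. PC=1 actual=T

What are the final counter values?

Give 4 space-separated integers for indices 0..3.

Answer: 1 2 2 2

Derivation:
Ev 1: PC=1 idx=1 pred=T actual=N -> ctr[1]=1
Ev 2: PC=5 idx=1 pred=N actual=N -> ctr[1]=0
Ev 3: PC=1 idx=1 pred=N actual=T -> ctr[1]=1
Ev 4: PC=1 idx=1 pred=N actual=N -> ctr[1]=0
Ev 5: PC=5 idx=1 pred=N actual=T -> ctr[1]=1
Ev 6: PC=1 idx=1 pred=N actual=N -> ctr[1]=0
Ev 7: PC=1 idx=1 pred=N actual=T -> ctr[1]=1
Ev 8: PC=5 idx=1 pred=N actual=T -> ctr[1]=2
Ev 9: PC=5 idx=1 pred=T actual=N -> ctr[1]=1
Ev 10: PC=0 idx=0 pred=T actual=N -> ctr[0]=1
Ev 11: PC=1 idx=1 pred=N actual=T -> ctr[1]=2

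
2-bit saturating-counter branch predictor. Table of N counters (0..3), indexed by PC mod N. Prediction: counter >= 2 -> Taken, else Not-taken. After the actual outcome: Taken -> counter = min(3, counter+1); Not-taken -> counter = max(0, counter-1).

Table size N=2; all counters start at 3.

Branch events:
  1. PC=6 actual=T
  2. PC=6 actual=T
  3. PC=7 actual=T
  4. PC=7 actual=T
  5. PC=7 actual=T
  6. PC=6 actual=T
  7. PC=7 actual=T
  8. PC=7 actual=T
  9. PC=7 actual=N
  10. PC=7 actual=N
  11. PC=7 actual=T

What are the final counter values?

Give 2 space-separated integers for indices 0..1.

Answer: 3 2

Derivation:
Ev 1: PC=6 idx=0 pred=T actual=T -> ctr[0]=3
Ev 2: PC=6 idx=0 pred=T actual=T -> ctr[0]=3
Ev 3: PC=7 idx=1 pred=T actual=T -> ctr[1]=3
Ev 4: PC=7 idx=1 pred=T actual=T -> ctr[1]=3
Ev 5: PC=7 idx=1 pred=T actual=T -> ctr[1]=3
Ev 6: PC=6 idx=0 pred=T actual=T -> ctr[0]=3
Ev 7: PC=7 idx=1 pred=T actual=T -> ctr[1]=3
Ev 8: PC=7 idx=1 pred=T actual=T -> ctr[1]=3
Ev 9: PC=7 idx=1 pred=T actual=N -> ctr[1]=2
Ev 10: PC=7 idx=1 pred=T actual=N -> ctr[1]=1
Ev 11: PC=7 idx=1 pred=N actual=T -> ctr[1]=2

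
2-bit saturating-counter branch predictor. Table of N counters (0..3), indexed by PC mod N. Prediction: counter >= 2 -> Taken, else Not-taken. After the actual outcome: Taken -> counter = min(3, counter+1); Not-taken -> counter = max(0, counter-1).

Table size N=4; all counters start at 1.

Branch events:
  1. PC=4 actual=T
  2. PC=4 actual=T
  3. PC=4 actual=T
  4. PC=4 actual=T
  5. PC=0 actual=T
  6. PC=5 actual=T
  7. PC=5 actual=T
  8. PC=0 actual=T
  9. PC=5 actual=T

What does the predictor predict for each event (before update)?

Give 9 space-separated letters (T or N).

Ev 1: PC=4 idx=0 pred=N actual=T -> ctr[0]=2
Ev 2: PC=4 idx=0 pred=T actual=T -> ctr[0]=3
Ev 3: PC=4 idx=0 pred=T actual=T -> ctr[0]=3
Ev 4: PC=4 idx=0 pred=T actual=T -> ctr[0]=3
Ev 5: PC=0 idx=0 pred=T actual=T -> ctr[0]=3
Ev 6: PC=5 idx=1 pred=N actual=T -> ctr[1]=2
Ev 7: PC=5 idx=1 pred=T actual=T -> ctr[1]=3
Ev 8: PC=0 idx=0 pred=T actual=T -> ctr[0]=3
Ev 9: PC=5 idx=1 pred=T actual=T -> ctr[1]=3

Answer: N T T T T N T T T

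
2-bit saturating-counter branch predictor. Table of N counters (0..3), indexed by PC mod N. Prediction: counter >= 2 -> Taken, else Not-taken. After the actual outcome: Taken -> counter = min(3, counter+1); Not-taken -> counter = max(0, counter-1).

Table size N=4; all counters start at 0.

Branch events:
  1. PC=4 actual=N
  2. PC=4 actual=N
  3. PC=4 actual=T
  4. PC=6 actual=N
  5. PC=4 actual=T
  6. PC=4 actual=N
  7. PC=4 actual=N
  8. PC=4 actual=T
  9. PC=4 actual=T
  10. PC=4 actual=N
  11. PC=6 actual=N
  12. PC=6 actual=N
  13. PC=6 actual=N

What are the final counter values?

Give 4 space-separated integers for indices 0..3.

Ev 1: PC=4 idx=0 pred=N actual=N -> ctr[0]=0
Ev 2: PC=4 idx=0 pred=N actual=N -> ctr[0]=0
Ev 3: PC=4 idx=0 pred=N actual=T -> ctr[0]=1
Ev 4: PC=6 idx=2 pred=N actual=N -> ctr[2]=0
Ev 5: PC=4 idx=0 pred=N actual=T -> ctr[0]=2
Ev 6: PC=4 idx=0 pred=T actual=N -> ctr[0]=1
Ev 7: PC=4 idx=0 pred=N actual=N -> ctr[0]=0
Ev 8: PC=4 idx=0 pred=N actual=T -> ctr[0]=1
Ev 9: PC=4 idx=0 pred=N actual=T -> ctr[0]=2
Ev 10: PC=4 idx=0 pred=T actual=N -> ctr[0]=1
Ev 11: PC=6 idx=2 pred=N actual=N -> ctr[2]=0
Ev 12: PC=6 idx=2 pred=N actual=N -> ctr[2]=0
Ev 13: PC=6 idx=2 pred=N actual=N -> ctr[2]=0

Answer: 1 0 0 0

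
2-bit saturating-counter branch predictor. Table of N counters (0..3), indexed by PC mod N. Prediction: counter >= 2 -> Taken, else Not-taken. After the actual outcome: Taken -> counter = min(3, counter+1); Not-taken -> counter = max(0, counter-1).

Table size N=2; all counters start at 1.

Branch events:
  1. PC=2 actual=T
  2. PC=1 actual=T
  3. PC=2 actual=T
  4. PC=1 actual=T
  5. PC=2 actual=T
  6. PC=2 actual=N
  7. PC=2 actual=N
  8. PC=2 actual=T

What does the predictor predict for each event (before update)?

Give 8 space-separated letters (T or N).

Answer: N N T T T T T N

Derivation:
Ev 1: PC=2 idx=0 pred=N actual=T -> ctr[0]=2
Ev 2: PC=1 idx=1 pred=N actual=T -> ctr[1]=2
Ev 3: PC=2 idx=0 pred=T actual=T -> ctr[0]=3
Ev 4: PC=1 idx=1 pred=T actual=T -> ctr[1]=3
Ev 5: PC=2 idx=0 pred=T actual=T -> ctr[0]=3
Ev 6: PC=2 idx=0 pred=T actual=N -> ctr[0]=2
Ev 7: PC=2 idx=0 pred=T actual=N -> ctr[0]=1
Ev 8: PC=2 idx=0 pred=N actual=T -> ctr[0]=2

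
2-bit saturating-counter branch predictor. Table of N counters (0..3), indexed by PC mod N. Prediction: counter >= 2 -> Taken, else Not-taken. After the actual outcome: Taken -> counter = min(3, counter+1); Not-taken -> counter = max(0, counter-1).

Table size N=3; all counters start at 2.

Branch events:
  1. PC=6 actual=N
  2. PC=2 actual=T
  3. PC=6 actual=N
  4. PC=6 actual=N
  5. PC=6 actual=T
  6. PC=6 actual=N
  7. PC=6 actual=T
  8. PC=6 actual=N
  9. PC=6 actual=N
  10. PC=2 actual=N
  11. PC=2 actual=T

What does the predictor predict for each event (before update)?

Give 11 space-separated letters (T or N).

Answer: T T N N N N N N N T T

Derivation:
Ev 1: PC=6 idx=0 pred=T actual=N -> ctr[0]=1
Ev 2: PC=2 idx=2 pred=T actual=T -> ctr[2]=3
Ev 3: PC=6 idx=0 pred=N actual=N -> ctr[0]=0
Ev 4: PC=6 idx=0 pred=N actual=N -> ctr[0]=0
Ev 5: PC=6 idx=0 pred=N actual=T -> ctr[0]=1
Ev 6: PC=6 idx=0 pred=N actual=N -> ctr[0]=0
Ev 7: PC=6 idx=0 pred=N actual=T -> ctr[0]=1
Ev 8: PC=6 idx=0 pred=N actual=N -> ctr[0]=0
Ev 9: PC=6 idx=0 pred=N actual=N -> ctr[0]=0
Ev 10: PC=2 idx=2 pred=T actual=N -> ctr[2]=2
Ev 11: PC=2 idx=2 pred=T actual=T -> ctr[2]=3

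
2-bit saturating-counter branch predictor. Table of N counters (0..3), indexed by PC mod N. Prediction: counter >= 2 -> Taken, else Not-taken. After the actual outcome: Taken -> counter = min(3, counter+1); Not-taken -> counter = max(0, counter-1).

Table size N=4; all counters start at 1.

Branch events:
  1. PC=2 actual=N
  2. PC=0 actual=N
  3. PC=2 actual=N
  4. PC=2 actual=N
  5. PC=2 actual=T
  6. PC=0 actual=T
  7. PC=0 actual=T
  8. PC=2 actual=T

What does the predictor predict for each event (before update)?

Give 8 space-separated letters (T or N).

Ev 1: PC=2 idx=2 pred=N actual=N -> ctr[2]=0
Ev 2: PC=0 idx=0 pred=N actual=N -> ctr[0]=0
Ev 3: PC=2 idx=2 pred=N actual=N -> ctr[2]=0
Ev 4: PC=2 idx=2 pred=N actual=N -> ctr[2]=0
Ev 5: PC=2 idx=2 pred=N actual=T -> ctr[2]=1
Ev 6: PC=0 idx=0 pred=N actual=T -> ctr[0]=1
Ev 7: PC=0 idx=0 pred=N actual=T -> ctr[0]=2
Ev 8: PC=2 idx=2 pred=N actual=T -> ctr[2]=2

Answer: N N N N N N N N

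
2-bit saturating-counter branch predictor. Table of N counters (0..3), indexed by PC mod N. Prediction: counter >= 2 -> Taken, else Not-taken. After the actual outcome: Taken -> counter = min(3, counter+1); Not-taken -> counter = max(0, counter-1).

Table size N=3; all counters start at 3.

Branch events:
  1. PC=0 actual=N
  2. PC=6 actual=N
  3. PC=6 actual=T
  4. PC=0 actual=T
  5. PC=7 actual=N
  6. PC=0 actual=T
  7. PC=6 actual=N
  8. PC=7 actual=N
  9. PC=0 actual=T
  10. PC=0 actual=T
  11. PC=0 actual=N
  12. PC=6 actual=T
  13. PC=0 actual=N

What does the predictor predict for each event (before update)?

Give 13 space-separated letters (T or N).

Ev 1: PC=0 idx=0 pred=T actual=N -> ctr[0]=2
Ev 2: PC=6 idx=0 pred=T actual=N -> ctr[0]=1
Ev 3: PC=6 idx=0 pred=N actual=T -> ctr[0]=2
Ev 4: PC=0 idx=0 pred=T actual=T -> ctr[0]=3
Ev 5: PC=7 idx=1 pred=T actual=N -> ctr[1]=2
Ev 6: PC=0 idx=0 pred=T actual=T -> ctr[0]=3
Ev 7: PC=6 idx=0 pred=T actual=N -> ctr[0]=2
Ev 8: PC=7 idx=1 pred=T actual=N -> ctr[1]=1
Ev 9: PC=0 idx=0 pred=T actual=T -> ctr[0]=3
Ev 10: PC=0 idx=0 pred=T actual=T -> ctr[0]=3
Ev 11: PC=0 idx=0 pred=T actual=N -> ctr[0]=2
Ev 12: PC=6 idx=0 pred=T actual=T -> ctr[0]=3
Ev 13: PC=0 idx=0 pred=T actual=N -> ctr[0]=2

Answer: T T N T T T T T T T T T T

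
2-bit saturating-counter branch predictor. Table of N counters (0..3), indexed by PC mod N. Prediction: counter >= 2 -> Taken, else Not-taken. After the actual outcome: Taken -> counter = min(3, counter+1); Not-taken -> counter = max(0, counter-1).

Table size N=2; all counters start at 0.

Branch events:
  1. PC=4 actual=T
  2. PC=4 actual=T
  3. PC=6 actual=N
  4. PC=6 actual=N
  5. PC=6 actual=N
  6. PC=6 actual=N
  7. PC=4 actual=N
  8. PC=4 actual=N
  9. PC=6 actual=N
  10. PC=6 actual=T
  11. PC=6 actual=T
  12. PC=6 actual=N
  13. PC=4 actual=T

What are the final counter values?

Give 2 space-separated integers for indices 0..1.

Answer: 2 0

Derivation:
Ev 1: PC=4 idx=0 pred=N actual=T -> ctr[0]=1
Ev 2: PC=4 idx=0 pred=N actual=T -> ctr[0]=2
Ev 3: PC=6 idx=0 pred=T actual=N -> ctr[0]=1
Ev 4: PC=6 idx=0 pred=N actual=N -> ctr[0]=0
Ev 5: PC=6 idx=0 pred=N actual=N -> ctr[0]=0
Ev 6: PC=6 idx=0 pred=N actual=N -> ctr[0]=0
Ev 7: PC=4 idx=0 pred=N actual=N -> ctr[0]=0
Ev 8: PC=4 idx=0 pred=N actual=N -> ctr[0]=0
Ev 9: PC=6 idx=0 pred=N actual=N -> ctr[0]=0
Ev 10: PC=6 idx=0 pred=N actual=T -> ctr[0]=1
Ev 11: PC=6 idx=0 pred=N actual=T -> ctr[0]=2
Ev 12: PC=6 idx=0 pred=T actual=N -> ctr[0]=1
Ev 13: PC=4 idx=0 pred=N actual=T -> ctr[0]=2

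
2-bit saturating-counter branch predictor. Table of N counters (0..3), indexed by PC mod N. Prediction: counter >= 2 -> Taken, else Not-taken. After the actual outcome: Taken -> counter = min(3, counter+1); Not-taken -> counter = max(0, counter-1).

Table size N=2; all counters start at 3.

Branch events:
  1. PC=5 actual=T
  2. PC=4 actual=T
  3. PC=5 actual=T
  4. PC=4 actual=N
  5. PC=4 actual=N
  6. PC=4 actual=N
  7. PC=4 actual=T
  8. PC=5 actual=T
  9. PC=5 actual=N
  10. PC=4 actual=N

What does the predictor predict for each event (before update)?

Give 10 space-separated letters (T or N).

Answer: T T T T T N N T T N

Derivation:
Ev 1: PC=5 idx=1 pred=T actual=T -> ctr[1]=3
Ev 2: PC=4 idx=0 pred=T actual=T -> ctr[0]=3
Ev 3: PC=5 idx=1 pred=T actual=T -> ctr[1]=3
Ev 4: PC=4 idx=0 pred=T actual=N -> ctr[0]=2
Ev 5: PC=4 idx=0 pred=T actual=N -> ctr[0]=1
Ev 6: PC=4 idx=0 pred=N actual=N -> ctr[0]=0
Ev 7: PC=4 idx=0 pred=N actual=T -> ctr[0]=1
Ev 8: PC=5 idx=1 pred=T actual=T -> ctr[1]=3
Ev 9: PC=5 idx=1 pred=T actual=N -> ctr[1]=2
Ev 10: PC=4 idx=0 pred=N actual=N -> ctr[0]=0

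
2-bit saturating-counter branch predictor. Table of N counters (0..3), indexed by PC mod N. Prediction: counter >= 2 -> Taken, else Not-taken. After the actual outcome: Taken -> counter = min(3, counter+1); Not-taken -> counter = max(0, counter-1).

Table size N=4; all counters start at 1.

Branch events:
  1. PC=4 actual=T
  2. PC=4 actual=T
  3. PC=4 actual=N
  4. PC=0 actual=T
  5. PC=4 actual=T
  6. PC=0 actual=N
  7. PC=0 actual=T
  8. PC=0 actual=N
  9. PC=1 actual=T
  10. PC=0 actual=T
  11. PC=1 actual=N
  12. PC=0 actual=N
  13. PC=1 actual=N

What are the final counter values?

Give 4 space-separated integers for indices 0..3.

Ev 1: PC=4 idx=0 pred=N actual=T -> ctr[0]=2
Ev 2: PC=4 idx=0 pred=T actual=T -> ctr[0]=3
Ev 3: PC=4 idx=0 pred=T actual=N -> ctr[0]=2
Ev 4: PC=0 idx=0 pred=T actual=T -> ctr[0]=3
Ev 5: PC=4 idx=0 pred=T actual=T -> ctr[0]=3
Ev 6: PC=0 idx=0 pred=T actual=N -> ctr[0]=2
Ev 7: PC=0 idx=0 pred=T actual=T -> ctr[0]=3
Ev 8: PC=0 idx=0 pred=T actual=N -> ctr[0]=2
Ev 9: PC=1 idx=1 pred=N actual=T -> ctr[1]=2
Ev 10: PC=0 idx=0 pred=T actual=T -> ctr[0]=3
Ev 11: PC=1 idx=1 pred=T actual=N -> ctr[1]=1
Ev 12: PC=0 idx=0 pred=T actual=N -> ctr[0]=2
Ev 13: PC=1 idx=1 pred=N actual=N -> ctr[1]=0

Answer: 2 0 1 1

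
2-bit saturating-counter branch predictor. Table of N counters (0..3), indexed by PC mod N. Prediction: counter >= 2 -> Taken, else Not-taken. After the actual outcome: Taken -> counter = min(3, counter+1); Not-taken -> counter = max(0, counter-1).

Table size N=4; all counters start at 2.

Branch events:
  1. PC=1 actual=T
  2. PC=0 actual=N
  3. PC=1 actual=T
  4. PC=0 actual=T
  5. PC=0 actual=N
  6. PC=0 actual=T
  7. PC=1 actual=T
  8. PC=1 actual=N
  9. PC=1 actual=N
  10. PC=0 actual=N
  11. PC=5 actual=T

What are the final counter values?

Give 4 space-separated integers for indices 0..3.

Ev 1: PC=1 idx=1 pred=T actual=T -> ctr[1]=3
Ev 2: PC=0 idx=0 pred=T actual=N -> ctr[0]=1
Ev 3: PC=1 idx=1 pred=T actual=T -> ctr[1]=3
Ev 4: PC=0 idx=0 pred=N actual=T -> ctr[0]=2
Ev 5: PC=0 idx=0 pred=T actual=N -> ctr[0]=1
Ev 6: PC=0 idx=0 pred=N actual=T -> ctr[0]=2
Ev 7: PC=1 idx=1 pred=T actual=T -> ctr[1]=3
Ev 8: PC=1 idx=1 pred=T actual=N -> ctr[1]=2
Ev 9: PC=1 idx=1 pred=T actual=N -> ctr[1]=1
Ev 10: PC=0 idx=0 pred=T actual=N -> ctr[0]=1
Ev 11: PC=5 idx=1 pred=N actual=T -> ctr[1]=2

Answer: 1 2 2 2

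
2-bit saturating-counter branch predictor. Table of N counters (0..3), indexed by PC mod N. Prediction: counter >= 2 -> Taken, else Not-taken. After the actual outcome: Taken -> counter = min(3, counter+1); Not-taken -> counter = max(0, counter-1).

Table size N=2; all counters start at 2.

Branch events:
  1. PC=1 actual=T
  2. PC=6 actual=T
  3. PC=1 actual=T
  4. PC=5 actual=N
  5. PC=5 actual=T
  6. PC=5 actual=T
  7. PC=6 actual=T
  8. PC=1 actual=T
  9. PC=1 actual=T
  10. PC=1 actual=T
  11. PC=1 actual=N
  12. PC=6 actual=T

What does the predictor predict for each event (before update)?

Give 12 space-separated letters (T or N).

Answer: T T T T T T T T T T T T

Derivation:
Ev 1: PC=1 idx=1 pred=T actual=T -> ctr[1]=3
Ev 2: PC=6 idx=0 pred=T actual=T -> ctr[0]=3
Ev 3: PC=1 idx=1 pred=T actual=T -> ctr[1]=3
Ev 4: PC=5 idx=1 pred=T actual=N -> ctr[1]=2
Ev 5: PC=5 idx=1 pred=T actual=T -> ctr[1]=3
Ev 6: PC=5 idx=1 pred=T actual=T -> ctr[1]=3
Ev 7: PC=6 idx=0 pred=T actual=T -> ctr[0]=3
Ev 8: PC=1 idx=1 pred=T actual=T -> ctr[1]=3
Ev 9: PC=1 idx=1 pred=T actual=T -> ctr[1]=3
Ev 10: PC=1 idx=1 pred=T actual=T -> ctr[1]=3
Ev 11: PC=1 idx=1 pred=T actual=N -> ctr[1]=2
Ev 12: PC=6 idx=0 pred=T actual=T -> ctr[0]=3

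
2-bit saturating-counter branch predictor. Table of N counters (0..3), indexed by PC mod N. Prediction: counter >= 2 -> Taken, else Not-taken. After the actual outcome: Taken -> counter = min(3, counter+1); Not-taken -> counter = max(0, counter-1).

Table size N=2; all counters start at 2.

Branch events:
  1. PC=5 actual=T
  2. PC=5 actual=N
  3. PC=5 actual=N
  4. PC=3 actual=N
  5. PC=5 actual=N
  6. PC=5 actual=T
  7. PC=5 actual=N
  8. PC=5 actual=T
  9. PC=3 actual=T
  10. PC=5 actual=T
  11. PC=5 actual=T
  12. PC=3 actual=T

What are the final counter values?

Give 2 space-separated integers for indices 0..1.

Ev 1: PC=5 idx=1 pred=T actual=T -> ctr[1]=3
Ev 2: PC=5 idx=1 pred=T actual=N -> ctr[1]=2
Ev 3: PC=5 idx=1 pred=T actual=N -> ctr[1]=1
Ev 4: PC=3 idx=1 pred=N actual=N -> ctr[1]=0
Ev 5: PC=5 idx=1 pred=N actual=N -> ctr[1]=0
Ev 6: PC=5 idx=1 pred=N actual=T -> ctr[1]=1
Ev 7: PC=5 idx=1 pred=N actual=N -> ctr[1]=0
Ev 8: PC=5 idx=1 pred=N actual=T -> ctr[1]=1
Ev 9: PC=3 idx=1 pred=N actual=T -> ctr[1]=2
Ev 10: PC=5 idx=1 pred=T actual=T -> ctr[1]=3
Ev 11: PC=5 idx=1 pred=T actual=T -> ctr[1]=3
Ev 12: PC=3 idx=1 pred=T actual=T -> ctr[1]=3

Answer: 2 3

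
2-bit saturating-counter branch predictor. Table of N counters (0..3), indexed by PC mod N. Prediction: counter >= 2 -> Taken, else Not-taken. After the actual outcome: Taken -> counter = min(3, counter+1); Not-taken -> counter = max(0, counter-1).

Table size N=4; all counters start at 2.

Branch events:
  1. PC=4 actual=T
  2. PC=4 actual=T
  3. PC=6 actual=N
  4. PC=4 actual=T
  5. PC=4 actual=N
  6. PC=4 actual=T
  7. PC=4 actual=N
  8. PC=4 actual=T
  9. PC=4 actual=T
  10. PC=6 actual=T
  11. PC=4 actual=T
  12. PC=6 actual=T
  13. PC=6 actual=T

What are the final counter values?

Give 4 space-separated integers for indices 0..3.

Ev 1: PC=4 idx=0 pred=T actual=T -> ctr[0]=3
Ev 2: PC=4 idx=0 pred=T actual=T -> ctr[0]=3
Ev 3: PC=6 idx=2 pred=T actual=N -> ctr[2]=1
Ev 4: PC=4 idx=0 pred=T actual=T -> ctr[0]=3
Ev 5: PC=4 idx=0 pred=T actual=N -> ctr[0]=2
Ev 6: PC=4 idx=0 pred=T actual=T -> ctr[0]=3
Ev 7: PC=4 idx=0 pred=T actual=N -> ctr[0]=2
Ev 8: PC=4 idx=0 pred=T actual=T -> ctr[0]=3
Ev 9: PC=4 idx=0 pred=T actual=T -> ctr[0]=3
Ev 10: PC=6 idx=2 pred=N actual=T -> ctr[2]=2
Ev 11: PC=4 idx=0 pred=T actual=T -> ctr[0]=3
Ev 12: PC=6 idx=2 pred=T actual=T -> ctr[2]=3
Ev 13: PC=6 idx=2 pred=T actual=T -> ctr[2]=3

Answer: 3 2 3 2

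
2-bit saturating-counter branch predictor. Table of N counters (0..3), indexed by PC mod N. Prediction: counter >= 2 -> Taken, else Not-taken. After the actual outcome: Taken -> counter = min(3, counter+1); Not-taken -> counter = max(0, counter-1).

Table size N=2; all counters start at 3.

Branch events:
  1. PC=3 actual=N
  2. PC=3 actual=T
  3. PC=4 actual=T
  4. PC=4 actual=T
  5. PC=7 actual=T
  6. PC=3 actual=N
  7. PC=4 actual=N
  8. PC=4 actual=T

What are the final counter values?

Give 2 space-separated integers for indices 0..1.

Ev 1: PC=3 idx=1 pred=T actual=N -> ctr[1]=2
Ev 2: PC=3 idx=1 pred=T actual=T -> ctr[1]=3
Ev 3: PC=4 idx=0 pred=T actual=T -> ctr[0]=3
Ev 4: PC=4 idx=0 pred=T actual=T -> ctr[0]=3
Ev 5: PC=7 idx=1 pred=T actual=T -> ctr[1]=3
Ev 6: PC=3 idx=1 pred=T actual=N -> ctr[1]=2
Ev 7: PC=4 idx=0 pred=T actual=N -> ctr[0]=2
Ev 8: PC=4 idx=0 pred=T actual=T -> ctr[0]=3

Answer: 3 2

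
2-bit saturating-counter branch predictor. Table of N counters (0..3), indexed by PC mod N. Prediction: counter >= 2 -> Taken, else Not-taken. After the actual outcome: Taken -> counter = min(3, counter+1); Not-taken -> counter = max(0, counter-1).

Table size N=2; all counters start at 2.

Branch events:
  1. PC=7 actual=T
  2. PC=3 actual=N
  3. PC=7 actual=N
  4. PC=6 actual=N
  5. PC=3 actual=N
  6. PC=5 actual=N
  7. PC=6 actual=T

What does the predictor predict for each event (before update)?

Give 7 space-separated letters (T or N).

Answer: T T T T N N N

Derivation:
Ev 1: PC=7 idx=1 pred=T actual=T -> ctr[1]=3
Ev 2: PC=3 idx=1 pred=T actual=N -> ctr[1]=2
Ev 3: PC=7 idx=1 pred=T actual=N -> ctr[1]=1
Ev 4: PC=6 idx=0 pred=T actual=N -> ctr[0]=1
Ev 5: PC=3 idx=1 pred=N actual=N -> ctr[1]=0
Ev 6: PC=5 idx=1 pred=N actual=N -> ctr[1]=0
Ev 7: PC=6 idx=0 pred=N actual=T -> ctr[0]=2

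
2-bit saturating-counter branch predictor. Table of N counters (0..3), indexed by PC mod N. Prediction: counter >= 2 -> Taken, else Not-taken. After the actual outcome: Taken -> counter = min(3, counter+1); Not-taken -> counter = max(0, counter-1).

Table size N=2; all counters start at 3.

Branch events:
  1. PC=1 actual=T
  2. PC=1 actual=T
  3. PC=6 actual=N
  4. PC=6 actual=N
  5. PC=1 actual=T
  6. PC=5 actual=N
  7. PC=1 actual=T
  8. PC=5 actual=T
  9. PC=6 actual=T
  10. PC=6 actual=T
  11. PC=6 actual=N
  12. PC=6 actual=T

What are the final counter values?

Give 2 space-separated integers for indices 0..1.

Answer: 3 3

Derivation:
Ev 1: PC=1 idx=1 pred=T actual=T -> ctr[1]=3
Ev 2: PC=1 idx=1 pred=T actual=T -> ctr[1]=3
Ev 3: PC=6 idx=0 pred=T actual=N -> ctr[0]=2
Ev 4: PC=6 idx=0 pred=T actual=N -> ctr[0]=1
Ev 5: PC=1 idx=1 pred=T actual=T -> ctr[1]=3
Ev 6: PC=5 idx=1 pred=T actual=N -> ctr[1]=2
Ev 7: PC=1 idx=1 pred=T actual=T -> ctr[1]=3
Ev 8: PC=5 idx=1 pred=T actual=T -> ctr[1]=3
Ev 9: PC=6 idx=0 pred=N actual=T -> ctr[0]=2
Ev 10: PC=6 idx=0 pred=T actual=T -> ctr[0]=3
Ev 11: PC=6 idx=0 pred=T actual=N -> ctr[0]=2
Ev 12: PC=6 idx=0 pred=T actual=T -> ctr[0]=3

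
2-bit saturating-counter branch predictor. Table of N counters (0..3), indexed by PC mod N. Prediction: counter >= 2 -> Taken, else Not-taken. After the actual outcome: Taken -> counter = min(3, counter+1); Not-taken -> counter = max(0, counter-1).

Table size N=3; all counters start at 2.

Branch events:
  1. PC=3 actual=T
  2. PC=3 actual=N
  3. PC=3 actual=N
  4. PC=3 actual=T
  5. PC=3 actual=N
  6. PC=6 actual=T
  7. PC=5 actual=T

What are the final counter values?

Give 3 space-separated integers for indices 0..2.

Answer: 2 2 3

Derivation:
Ev 1: PC=3 idx=0 pred=T actual=T -> ctr[0]=3
Ev 2: PC=3 idx=0 pred=T actual=N -> ctr[0]=2
Ev 3: PC=3 idx=0 pred=T actual=N -> ctr[0]=1
Ev 4: PC=3 idx=0 pred=N actual=T -> ctr[0]=2
Ev 5: PC=3 idx=0 pred=T actual=N -> ctr[0]=1
Ev 6: PC=6 idx=0 pred=N actual=T -> ctr[0]=2
Ev 7: PC=5 idx=2 pred=T actual=T -> ctr[2]=3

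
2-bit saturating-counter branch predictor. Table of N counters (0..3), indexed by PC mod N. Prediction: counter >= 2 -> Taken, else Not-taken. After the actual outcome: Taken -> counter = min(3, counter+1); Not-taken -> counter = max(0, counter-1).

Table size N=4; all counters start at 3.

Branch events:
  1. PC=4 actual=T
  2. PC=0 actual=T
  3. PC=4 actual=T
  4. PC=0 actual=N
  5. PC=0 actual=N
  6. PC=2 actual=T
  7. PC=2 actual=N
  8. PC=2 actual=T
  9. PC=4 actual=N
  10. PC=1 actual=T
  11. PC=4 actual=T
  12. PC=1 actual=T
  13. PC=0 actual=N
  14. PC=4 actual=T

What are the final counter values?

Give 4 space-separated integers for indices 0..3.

Ev 1: PC=4 idx=0 pred=T actual=T -> ctr[0]=3
Ev 2: PC=0 idx=0 pred=T actual=T -> ctr[0]=3
Ev 3: PC=4 idx=0 pred=T actual=T -> ctr[0]=3
Ev 4: PC=0 idx=0 pred=T actual=N -> ctr[0]=2
Ev 5: PC=0 idx=0 pred=T actual=N -> ctr[0]=1
Ev 6: PC=2 idx=2 pred=T actual=T -> ctr[2]=3
Ev 7: PC=2 idx=2 pred=T actual=N -> ctr[2]=2
Ev 8: PC=2 idx=2 pred=T actual=T -> ctr[2]=3
Ev 9: PC=4 idx=0 pred=N actual=N -> ctr[0]=0
Ev 10: PC=1 idx=1 pred=T actual=T -> ctr[1]=3
Ev 11: PC=4 idx=0 pred=N actual=T -> ctr[0]=1
Ev 12: PC=1 idx=1 pred=T actual=T -> ctr[1]=3
Ev 13: PC=0 idx=0 pred=N actual=N -> ctr[0]=0
Ev 14: PC=4 idx=0 pred=N actual=T -> ctr[0]=1

Answer: 1 3 3 3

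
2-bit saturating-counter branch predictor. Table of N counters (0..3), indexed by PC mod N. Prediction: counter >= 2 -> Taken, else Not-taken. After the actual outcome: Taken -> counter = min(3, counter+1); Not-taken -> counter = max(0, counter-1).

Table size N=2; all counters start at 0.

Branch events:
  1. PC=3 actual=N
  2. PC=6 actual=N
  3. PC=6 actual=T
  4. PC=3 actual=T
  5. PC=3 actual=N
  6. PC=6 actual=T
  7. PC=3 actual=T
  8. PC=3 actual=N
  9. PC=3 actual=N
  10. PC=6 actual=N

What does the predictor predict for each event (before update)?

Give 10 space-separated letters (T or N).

Ev 1: PC=3 idx=1 pred=N actual=N -> ctr[1]=0
Ev 2: PC=6 idx=0 pred=N actual=N -> ctr[0]=0
Ev 3: PC=6 idx=0 pred=N actual=T -> ctr[0]=1
Ev 4: PC=3 idx=1 pred=N actual=T -> ctr[1]=1
Ev 5: PC=3 idx=1 pred=N actual=N -> ctr[1]=0
Ev 6: PC=6 idx=0 pred=N actual=T -> ctr[0]=2
Ev 7: PC=3 idx=1 pred=N actual=T -> ctr[1]=1
Ev 8: PC=3 idx=1 pred=N actual=N -> ctr[1]=0
Ev 9: PC=3 idx=1 pred=N actual=N -> ctr[1]=0
Ev 10: PC=6 idx=0 pred=T actual=N -> ctr[0]=1

Answer: N N N N N N N N N T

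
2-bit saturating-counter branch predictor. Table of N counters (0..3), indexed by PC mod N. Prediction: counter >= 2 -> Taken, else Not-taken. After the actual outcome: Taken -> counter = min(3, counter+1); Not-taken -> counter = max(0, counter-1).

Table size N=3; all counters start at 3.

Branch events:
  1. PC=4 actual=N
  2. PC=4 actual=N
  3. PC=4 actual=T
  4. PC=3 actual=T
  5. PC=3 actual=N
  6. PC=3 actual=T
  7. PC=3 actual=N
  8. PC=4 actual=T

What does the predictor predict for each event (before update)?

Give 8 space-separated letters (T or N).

Ev 1: PC=4 idx=1 pred=T actual=N -> ctr[1]=2
Ev 2: PC=4 idx=1 pred=T actual=N -> ctr[1]=1
Ev 3: PC=4 idx=1 pred=N actual=T -> ctr[1]=2
Ev 4: PC=3 idx=0 pred=T actual=T -> ctr[0]=3
Ev 5: PC=3 idx=0 pred=T actual=N -> ctr[0]=2
Ev 6: PC=3 idx=0 pred=T actual=T -> ctr[0]=3
Ev 7: PC=3 idx=0 pred=T actual=N -> ctr[0]=2
Ev 8: PC=4 idx=1 pred=T actual=T -> ctr[1]=3

Answer: T T N T T T T T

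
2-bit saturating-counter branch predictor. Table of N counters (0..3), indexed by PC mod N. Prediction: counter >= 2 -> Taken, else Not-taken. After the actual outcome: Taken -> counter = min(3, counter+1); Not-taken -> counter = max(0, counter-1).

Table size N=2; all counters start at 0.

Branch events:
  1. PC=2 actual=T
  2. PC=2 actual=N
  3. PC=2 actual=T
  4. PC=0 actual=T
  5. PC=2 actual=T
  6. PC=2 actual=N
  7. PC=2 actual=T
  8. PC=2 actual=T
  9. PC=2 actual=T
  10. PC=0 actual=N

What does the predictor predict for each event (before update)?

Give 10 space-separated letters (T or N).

Answer: N N N N T T T T T T

Derivation:
Ev 1: PC=2 idx=0 pred=N actual=T -> ctr[0]=1
Ev 2: PC=2 idx=0 pred=N actual=N -> ctr[0]=0
Ev 3: PC=2 idx=0 pred=N actual=T -> ctr[0]=1
Ev 4: PC=0 idx=0 pred=N actual=T -> ctr[0]=2
Ev 5: PC=2 idx=0 pred=T actual=T -> ctr[0]=3
Ev 6: PC=2 idx=0 pred=T actual=N -> ctr[0]=2
Ev 7: PC=2 idx=0 pred=T actual=T -> ctr[0]=3
Ev 8: PC=2 idx=0 pred=T actual=T -> ctr[0]=3
Ev 9: PC=2 idx=0 pred=T actual=T -> ctr[0]=3
Ev 10: PC=0 idx=0 pred=T actual=N -> ctr[0]=2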